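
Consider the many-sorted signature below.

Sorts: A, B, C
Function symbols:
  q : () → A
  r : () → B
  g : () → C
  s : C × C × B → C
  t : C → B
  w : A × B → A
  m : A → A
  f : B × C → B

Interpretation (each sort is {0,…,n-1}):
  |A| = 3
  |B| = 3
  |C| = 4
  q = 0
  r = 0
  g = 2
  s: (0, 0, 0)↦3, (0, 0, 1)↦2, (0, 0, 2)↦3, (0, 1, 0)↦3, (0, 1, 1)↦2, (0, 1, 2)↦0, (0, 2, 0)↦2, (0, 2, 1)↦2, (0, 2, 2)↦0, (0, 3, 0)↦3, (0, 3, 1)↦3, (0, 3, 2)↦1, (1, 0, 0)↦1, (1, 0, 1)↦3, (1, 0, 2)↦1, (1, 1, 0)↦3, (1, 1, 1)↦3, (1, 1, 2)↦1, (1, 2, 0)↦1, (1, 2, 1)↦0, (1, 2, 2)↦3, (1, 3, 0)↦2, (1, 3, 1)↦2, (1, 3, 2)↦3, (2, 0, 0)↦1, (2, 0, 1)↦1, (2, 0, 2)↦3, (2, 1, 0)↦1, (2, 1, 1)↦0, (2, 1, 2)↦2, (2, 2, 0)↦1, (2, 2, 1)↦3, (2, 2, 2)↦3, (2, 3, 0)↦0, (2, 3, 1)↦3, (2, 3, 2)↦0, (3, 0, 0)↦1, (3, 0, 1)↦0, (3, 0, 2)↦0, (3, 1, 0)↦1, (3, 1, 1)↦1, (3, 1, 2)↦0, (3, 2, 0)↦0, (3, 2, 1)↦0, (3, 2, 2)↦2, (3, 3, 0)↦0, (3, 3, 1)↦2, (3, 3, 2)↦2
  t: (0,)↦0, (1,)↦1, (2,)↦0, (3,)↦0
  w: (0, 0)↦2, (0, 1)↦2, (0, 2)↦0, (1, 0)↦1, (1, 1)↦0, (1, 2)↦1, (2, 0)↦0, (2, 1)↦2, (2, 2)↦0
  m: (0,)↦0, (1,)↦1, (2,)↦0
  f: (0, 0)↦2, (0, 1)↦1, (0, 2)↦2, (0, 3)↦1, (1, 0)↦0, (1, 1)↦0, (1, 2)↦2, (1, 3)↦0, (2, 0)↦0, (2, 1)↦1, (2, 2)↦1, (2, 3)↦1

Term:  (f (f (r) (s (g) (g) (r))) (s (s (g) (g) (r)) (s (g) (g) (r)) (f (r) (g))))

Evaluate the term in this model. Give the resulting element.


  r = 0
  g = 2
  g = 2
  r = 0
  (s (g) (g) (r)) = s(2, 2, 0) = 1
  (f (r) (s (g) (g) (r))) = f(0, 1) = 1
  g = 2
  g = 2
  r = 0
  (s (g) (g) (r)) = s(2, 2, 0) = 1
  g = 2
  g = 2
  r = 0
  (s (g) (g) (r)) = s(2, 2, 0) = 1
  r = 0
  g = 2
  (f (r) (g)) = f(0, 2) = 2
  (s (s (g) (g) (r)) (s (g) (g) (r)) (f (r) (g))) = s(1, 1, 2) = 1
  (f (f (r) (s (g) (g) (r))) (s (s (g) (g) (r)) (s (g) (g) (r)) (f (r) (g)))) = f(1, 1) = 0

value = 0


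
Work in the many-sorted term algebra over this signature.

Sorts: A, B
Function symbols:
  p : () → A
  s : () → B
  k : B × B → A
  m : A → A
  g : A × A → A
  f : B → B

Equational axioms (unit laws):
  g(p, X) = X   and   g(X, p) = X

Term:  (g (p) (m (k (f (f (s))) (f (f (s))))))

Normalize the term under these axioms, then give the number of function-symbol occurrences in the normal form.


size = 8

1. (g (p) (m (k (f (f (s))) (f (f (s))))))  →  (m (k (f (f (s))) (f (f (s)))))
normal form: (m (k (f (f (s))) (f (f (s)))))


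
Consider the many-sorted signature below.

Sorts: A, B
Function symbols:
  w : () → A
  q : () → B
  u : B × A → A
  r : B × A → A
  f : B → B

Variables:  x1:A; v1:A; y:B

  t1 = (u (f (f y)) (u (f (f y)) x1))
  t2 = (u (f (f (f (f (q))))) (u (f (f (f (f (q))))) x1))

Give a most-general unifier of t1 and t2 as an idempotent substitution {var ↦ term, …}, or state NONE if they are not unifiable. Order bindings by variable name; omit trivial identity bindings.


{y ↦ (f (f (q)))}


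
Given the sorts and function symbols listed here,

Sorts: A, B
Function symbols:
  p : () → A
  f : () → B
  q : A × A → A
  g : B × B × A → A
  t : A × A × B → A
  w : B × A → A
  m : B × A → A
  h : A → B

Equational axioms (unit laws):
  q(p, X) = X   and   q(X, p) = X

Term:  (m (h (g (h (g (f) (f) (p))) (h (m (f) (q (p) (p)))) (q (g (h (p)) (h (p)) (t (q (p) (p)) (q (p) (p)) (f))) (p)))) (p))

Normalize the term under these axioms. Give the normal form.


1. (m (h (g (h (g (f) (f) (p))) (h (m (f) (q (p) (p)))) (q (g (h (p)) (h (p)) (t (q (p) (p)) (q (p) (p)) (f))) (p)))) (p))  →  (m (h (g (h (g (f) (f) (p))) (h (m (f) (p))) (q (g (h (p)) (h (p)) (t (q (p) (p)) (q (p) (p)) (f))) (p)))) (p))
2. (m (h (g (h (g (f) (f) (p))) (h (m (f) (p))) (q (g (h (p)) (h (p)) (t (q (p) (p)) (q (p) (p)) (f))) (p)))) (p))  →  (m (h (g (h (g (f) (f) (p))) (h (m (f) (p))) (g (h (p)) (h (p)) (t (q (p) (p)) (q (p) (p)) (f))))) (p))
3. (m (h (g (h (g (f) (f) (p))) (h (m (f) (p))) (g (h (p)) (h (p)) (t (q (p) (p)) (q (p) (p)) (f))))) (p))  →  (m (h (g (h (g (f) (f) (p))) (h (m (f) (p))) (g (h (p)) (h (p)) (t (p) (q (p) (p)) (f))))) (p))
4. (m (h (g (h (g (f) (f) (p))) (h (m (f) (p))) (g (h (p)) (h (p)) (t (p) (q (p) (p)) (f))))) (p))  →  (m (h (g (h (g (f) (f) (p))) (h (m (f) (p))) (g (h (p)) (h (p)) (t (p) (p) (f))))) (p))

normal form = (m (h (g (h (g (f) (f) (p))) (h (m (f) (p))) (g (h (p)) (h (p)) (t (p) (p) (f))))) (p))


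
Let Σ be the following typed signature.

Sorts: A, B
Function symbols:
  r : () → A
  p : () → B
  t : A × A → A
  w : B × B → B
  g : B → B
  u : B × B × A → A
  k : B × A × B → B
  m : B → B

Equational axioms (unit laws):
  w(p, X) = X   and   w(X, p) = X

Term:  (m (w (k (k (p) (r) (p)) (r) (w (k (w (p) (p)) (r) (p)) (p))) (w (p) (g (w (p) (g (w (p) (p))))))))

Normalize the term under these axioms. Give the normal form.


1. (m (w (k (k (p) (r) (p)) (r) (w (k (w (p) (p)) (r) (p)) (p))) (w (p) (g (w (p) (g (w (p) (p))))))))  →  (m (w (k (k (p) (r) (p)) (r) (k (w (p) (p)) (r) (p))) (w (p) (g (w (p) (g (w (p) (p))))))))
2. (m (w (k (k (p) (r) (p)) (r) (k (w (p) (p)) (r) (p))) (w (p) (g (w (p) (g (w (p) (p))))))))  →  (m (w (k (k (p) (r) (p)) (r) (k (p) (r) (p))) (w (p) (g (w (p) (g (w (p) (p))))))))
3. (m (w (k (k (p) (r) (p)) (r) (k (p) (r) (p))) (w (p) (g (w (p) (g (w (p) (p))))))))  →  (m (w (k (k (p) (r) (p)) (r) (k (p) (r) (p))) (g (w (p) (g (w (p) (p)))))))
4. (m (w (k (k (p) (r) (p)) (r) (k (p) (r) (p))) (g (w (p) (g (w (p) (p)))))))  →  (m (w (k (k (p) (r) (p)) (r) (k (p) (r) (p))) (g (g (w (p) (p))))))
5. (m (w (k (k (p) (r) (p)) (r) (k (p) (r) (p))) (g (g (w (p) (p))))))  →  (m (w (k (k (p) (r) (p)) (r) (k (p) (r) (p))) (g (g (p)))))

normal form = (m (w (k (k (p) (r) (p)) (r) (k (p) (r) (p))) (g (g (p)))))


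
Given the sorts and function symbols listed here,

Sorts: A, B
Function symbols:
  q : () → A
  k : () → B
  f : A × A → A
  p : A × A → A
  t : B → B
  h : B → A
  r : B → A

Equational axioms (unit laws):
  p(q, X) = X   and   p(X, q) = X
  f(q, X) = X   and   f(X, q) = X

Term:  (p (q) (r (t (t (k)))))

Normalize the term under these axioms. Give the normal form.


normal form = (r (t (t (k))))

1. (p (q) (r (t (t (k)))))  →  (r (t (t (k))))


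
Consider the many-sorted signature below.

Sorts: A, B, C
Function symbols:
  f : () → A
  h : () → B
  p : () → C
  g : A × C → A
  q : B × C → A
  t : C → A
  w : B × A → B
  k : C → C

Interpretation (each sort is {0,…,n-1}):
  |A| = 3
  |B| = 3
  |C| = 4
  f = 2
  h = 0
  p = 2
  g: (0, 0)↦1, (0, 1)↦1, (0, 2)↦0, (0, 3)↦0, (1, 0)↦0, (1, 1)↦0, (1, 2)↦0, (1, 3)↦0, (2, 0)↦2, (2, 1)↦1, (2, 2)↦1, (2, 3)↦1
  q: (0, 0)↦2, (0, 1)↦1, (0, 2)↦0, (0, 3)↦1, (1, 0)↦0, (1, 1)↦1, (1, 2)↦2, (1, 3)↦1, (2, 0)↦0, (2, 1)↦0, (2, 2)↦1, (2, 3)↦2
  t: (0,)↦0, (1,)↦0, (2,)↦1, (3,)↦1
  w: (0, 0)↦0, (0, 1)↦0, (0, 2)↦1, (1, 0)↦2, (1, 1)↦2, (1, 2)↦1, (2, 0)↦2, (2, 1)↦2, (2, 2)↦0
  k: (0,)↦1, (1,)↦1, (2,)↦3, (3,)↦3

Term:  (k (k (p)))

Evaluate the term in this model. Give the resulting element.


value = 3

  p = 2
  (k (p)) = k(2,) = 3
  (k (k (p))) = k(3,) = 3


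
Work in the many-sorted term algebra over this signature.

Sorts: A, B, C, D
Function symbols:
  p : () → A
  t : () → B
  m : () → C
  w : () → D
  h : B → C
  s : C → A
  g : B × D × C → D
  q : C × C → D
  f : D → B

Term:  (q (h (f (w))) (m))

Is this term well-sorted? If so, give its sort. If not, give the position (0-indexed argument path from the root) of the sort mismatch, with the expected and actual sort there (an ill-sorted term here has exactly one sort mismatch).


well-sorted; sort = D

      (w) : D
    (f (w)) : B
  (h (f (w))) : C
  (m) : C
(q (h (f (w))) (m)) : D


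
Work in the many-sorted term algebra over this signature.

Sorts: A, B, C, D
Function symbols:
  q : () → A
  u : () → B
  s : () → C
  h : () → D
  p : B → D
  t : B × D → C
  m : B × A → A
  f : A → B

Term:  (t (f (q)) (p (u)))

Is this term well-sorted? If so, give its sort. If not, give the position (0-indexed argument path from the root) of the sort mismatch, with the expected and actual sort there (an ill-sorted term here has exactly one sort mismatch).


well-sorted; sort = C

    (q) : A
  (f (q)) : B
    (u) : B
  (p (u)) : D
(t (f (q)) (p (u))) : C


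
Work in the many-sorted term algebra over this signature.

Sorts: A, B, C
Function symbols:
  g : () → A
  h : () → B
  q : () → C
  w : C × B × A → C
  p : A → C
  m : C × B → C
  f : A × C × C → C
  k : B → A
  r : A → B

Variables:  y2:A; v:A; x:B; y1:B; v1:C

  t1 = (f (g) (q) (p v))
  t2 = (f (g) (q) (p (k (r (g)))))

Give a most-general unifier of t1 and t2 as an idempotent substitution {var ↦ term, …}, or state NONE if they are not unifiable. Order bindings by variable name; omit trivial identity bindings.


{v ↦ (k (r (g)))}


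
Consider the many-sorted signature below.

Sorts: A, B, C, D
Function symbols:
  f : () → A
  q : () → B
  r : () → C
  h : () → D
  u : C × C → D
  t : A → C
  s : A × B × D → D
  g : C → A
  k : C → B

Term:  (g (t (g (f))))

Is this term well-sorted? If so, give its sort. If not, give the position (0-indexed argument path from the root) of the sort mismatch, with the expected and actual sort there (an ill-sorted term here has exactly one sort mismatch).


      (f) : A
    (g (f)) : ✗ arg 0 at [0, 0, 0] has sort A, expected C

ill-sorted at position [0, 0, 0]: expected C, got A


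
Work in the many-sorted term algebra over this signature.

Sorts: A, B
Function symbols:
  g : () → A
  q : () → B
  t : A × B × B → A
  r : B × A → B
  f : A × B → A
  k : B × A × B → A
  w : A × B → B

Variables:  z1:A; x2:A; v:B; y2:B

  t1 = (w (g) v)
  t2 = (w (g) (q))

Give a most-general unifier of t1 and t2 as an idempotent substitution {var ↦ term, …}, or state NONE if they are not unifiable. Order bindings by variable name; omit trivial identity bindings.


{v ↦ (q)}


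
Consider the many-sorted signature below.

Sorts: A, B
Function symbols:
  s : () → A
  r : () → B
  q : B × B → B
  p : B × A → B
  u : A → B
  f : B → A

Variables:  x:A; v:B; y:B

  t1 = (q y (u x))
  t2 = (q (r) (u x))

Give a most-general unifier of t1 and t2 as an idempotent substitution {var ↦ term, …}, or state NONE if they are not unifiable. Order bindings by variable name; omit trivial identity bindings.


{y ↦ (r)}


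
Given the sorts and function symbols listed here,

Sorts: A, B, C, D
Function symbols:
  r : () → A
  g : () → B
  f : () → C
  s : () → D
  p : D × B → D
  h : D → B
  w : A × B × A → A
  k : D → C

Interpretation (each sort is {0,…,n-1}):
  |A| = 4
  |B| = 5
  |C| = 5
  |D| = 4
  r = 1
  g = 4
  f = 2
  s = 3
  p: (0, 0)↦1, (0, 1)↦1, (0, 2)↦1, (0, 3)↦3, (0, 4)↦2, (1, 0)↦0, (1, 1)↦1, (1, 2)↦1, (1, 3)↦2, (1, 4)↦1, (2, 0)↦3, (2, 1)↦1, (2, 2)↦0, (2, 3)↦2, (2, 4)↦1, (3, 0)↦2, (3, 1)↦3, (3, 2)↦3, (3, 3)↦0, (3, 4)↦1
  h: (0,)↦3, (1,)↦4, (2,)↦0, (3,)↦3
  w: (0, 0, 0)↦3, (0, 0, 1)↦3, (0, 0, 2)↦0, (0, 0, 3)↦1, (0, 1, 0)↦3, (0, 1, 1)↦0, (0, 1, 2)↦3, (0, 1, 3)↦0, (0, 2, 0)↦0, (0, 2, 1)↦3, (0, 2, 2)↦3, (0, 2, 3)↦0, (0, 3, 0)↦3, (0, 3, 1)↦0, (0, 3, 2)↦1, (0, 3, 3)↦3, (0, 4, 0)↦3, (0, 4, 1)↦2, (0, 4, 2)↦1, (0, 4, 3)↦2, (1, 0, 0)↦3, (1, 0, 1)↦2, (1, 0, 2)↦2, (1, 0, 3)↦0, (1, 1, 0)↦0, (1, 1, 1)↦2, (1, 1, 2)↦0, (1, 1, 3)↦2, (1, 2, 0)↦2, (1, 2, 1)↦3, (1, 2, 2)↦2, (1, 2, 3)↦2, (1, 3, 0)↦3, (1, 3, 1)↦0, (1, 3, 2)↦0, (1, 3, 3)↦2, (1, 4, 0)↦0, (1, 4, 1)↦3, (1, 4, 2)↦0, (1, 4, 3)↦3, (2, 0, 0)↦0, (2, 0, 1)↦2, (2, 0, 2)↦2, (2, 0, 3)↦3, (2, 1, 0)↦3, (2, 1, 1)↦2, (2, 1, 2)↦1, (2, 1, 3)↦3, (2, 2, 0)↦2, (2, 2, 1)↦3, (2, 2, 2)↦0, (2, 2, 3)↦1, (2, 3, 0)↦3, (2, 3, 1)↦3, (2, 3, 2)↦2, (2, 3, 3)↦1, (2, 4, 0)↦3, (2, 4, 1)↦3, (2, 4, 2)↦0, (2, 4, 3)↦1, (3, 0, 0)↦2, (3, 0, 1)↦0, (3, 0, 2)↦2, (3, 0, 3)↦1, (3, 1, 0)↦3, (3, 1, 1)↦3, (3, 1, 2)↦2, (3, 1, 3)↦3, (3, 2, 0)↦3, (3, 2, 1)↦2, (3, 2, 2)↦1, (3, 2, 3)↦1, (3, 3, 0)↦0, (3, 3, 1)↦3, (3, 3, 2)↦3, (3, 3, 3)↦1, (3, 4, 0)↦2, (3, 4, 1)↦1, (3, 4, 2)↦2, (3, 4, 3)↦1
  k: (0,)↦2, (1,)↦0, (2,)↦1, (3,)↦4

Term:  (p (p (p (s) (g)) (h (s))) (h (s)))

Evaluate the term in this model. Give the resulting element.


value = 2

  s = 3
  g = 4
  (p (s) (g)) = p(3, 4) = 1
  s = 3
  (h (s)) = h(3,) = 3
  (p (p (s) (g)) (h (s))) = p(1, 3) = 2
  s = 3
  (h (s)) = h(3,) = 3
  (p (p (p (s) (g)) (h (s))) (h (s))) = p(2, 3) = 2


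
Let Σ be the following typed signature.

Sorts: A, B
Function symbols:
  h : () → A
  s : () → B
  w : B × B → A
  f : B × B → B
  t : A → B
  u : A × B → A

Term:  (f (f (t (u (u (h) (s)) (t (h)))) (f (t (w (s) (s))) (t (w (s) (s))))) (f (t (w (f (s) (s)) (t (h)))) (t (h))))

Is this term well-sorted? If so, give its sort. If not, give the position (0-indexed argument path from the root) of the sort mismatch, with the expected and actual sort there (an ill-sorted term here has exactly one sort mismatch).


well-sorted; sort = B

          (h) : A
          (s) : B
        (u (h) (s)) : A
          (h) : A
        (t (h)) : B
      (u (u (h) (s)) (t (h))) : A
    (t (u (u (h) (s)) (t (h)))) : B
          (s) : B
          (s) : B
        (w (s) (s)) : A
      (t (w (s) (s))) : B
          (s) : B
          (s) : B
        (w (s) (s)) : A
      (t (w (s) (s))) : B
    (f (t (w (s) (s))) (t (w (s) (s)))) : B
  (f (t (u (u (h) (s)) (t (h)))) (f (t (w (s) (s))) (t (w (s) (s))))) : B
          (s) : B
          (s) : B
        (f (s) (s)) : B
          (h) : A
        (t (h)) : B
      (w (f (s) (s)) (t (h))) : A
    (t (w (f (s) (s)) (t (h)))) : B
      (h) : A
    (t (h)) : B
  (f (t (w (f (s) (s)) (t (h)))) (t (h))) : B
(f (f (t (u (u (h) (s)) (t (h)))) (f (t (w (s) (s))) (t (w (s) (s))))) (f (t (w (f (s) (s)) (t (h)))) (t (h)))) : B


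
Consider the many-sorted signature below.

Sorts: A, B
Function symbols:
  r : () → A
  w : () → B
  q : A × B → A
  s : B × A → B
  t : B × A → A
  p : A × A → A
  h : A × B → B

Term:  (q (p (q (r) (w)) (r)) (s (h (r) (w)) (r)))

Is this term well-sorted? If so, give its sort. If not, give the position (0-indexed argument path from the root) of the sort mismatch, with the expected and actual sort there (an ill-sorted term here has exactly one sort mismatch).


      (r) : A
      (w) : B
    (q (r) (w)) : A
    (r) : A
  (p (q (r) (w)) (r)) : A
      (r) : A
      (w) : B
    (h (r) (w)) : B
    (r) : A
  (s (h (r) (w)) (r)) : B
(q (p (q (r) (w)) (r)) (s (h (r) (w)) (r))) : A

well-sorted; sort = A


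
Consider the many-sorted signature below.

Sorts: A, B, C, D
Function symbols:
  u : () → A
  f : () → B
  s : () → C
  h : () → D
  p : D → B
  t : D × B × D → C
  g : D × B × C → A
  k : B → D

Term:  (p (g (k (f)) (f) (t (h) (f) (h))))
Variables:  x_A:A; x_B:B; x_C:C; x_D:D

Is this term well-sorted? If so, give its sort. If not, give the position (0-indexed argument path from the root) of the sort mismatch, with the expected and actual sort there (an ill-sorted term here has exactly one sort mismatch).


ill-sorted at position [0]: expected D, got A

      (f) : B
    (k (f)) : D
    (f) : B
      (h) : D
      (f) : B
      (h) : D
    (t (h) (f) (h)) : C
  (g (k (f)) (f) (t (h) (f) (h))) : A
(p (g (k (f)) (f) (t (h) (f) (h)))) : ✗ arg 0 at [0] has sort A, expected D


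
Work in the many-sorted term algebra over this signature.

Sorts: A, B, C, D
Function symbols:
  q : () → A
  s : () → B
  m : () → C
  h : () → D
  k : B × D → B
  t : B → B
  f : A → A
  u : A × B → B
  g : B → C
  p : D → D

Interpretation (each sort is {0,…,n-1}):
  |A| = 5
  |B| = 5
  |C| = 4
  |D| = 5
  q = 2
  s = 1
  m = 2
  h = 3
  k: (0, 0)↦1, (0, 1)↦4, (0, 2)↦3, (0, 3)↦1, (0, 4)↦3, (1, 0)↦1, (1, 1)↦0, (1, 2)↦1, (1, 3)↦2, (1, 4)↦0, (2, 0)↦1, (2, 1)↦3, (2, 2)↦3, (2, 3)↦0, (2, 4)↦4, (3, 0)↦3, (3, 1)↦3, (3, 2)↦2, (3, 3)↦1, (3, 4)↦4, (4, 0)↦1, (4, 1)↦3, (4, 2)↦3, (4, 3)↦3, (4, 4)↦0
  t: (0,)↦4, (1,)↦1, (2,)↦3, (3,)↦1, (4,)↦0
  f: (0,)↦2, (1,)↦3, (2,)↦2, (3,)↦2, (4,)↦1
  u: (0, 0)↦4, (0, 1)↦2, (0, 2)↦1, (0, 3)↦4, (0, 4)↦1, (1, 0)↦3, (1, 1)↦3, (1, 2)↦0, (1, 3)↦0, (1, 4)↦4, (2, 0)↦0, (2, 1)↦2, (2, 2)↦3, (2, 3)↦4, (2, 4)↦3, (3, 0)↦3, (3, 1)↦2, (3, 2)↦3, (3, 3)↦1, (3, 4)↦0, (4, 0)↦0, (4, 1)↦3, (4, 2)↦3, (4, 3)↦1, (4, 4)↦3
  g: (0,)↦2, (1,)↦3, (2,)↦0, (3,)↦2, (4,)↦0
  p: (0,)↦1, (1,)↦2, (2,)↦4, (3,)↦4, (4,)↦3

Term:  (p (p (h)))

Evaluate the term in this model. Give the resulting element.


  h = 3
  (p (h)) = p(3,) = 4
  (p (p (h))) = p(4,) = 3

value = 3


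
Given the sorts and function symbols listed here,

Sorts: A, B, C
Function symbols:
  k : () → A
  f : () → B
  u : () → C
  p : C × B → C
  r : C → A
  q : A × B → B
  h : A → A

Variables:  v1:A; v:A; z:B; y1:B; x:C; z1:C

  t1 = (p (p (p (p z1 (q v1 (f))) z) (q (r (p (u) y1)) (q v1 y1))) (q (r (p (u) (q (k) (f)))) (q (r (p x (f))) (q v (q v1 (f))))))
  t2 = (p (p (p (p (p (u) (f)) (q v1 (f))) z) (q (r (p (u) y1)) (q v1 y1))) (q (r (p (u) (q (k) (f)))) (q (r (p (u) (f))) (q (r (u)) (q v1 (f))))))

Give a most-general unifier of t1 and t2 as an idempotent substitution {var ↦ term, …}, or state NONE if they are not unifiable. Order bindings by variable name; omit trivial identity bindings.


{v ↦ (r (u)), x ↦ (u), z1 ↦ (p (u) (f))}


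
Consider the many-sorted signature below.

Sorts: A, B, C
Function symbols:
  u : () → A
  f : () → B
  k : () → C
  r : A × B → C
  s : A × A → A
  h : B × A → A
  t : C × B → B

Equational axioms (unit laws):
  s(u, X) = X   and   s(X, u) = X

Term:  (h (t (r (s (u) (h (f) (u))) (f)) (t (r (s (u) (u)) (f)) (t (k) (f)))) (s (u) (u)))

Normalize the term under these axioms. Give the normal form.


1. (h (t (r (s (u) (h (f) (u))) (f)) (t (r (s (u) (u)) (f)) (t (k) (f)))) (s (u) (u)))  →  (h (t (r (h (f) (u)) (f)) (t (r (s (u) (u)) (f)) (t (k) (f)))) (s (u) (u)))
2. (h (t (r (h (f) (u)) (f)) (t (r (s (u) (u)) (f)) (t (k) (f)))) (s (u) (u)))  →  (h (t (r (h (f) (u)) (f)) (t (r (u) (f)) (t (k) (f)))) (s (u) (u)))
3. (h (t (r (h (f) (u)) (f)) (t (r (u) (f)) (t (k) (f)))) (s (u) (u)))  →  (h (t (r (h (f) (u)) (f)) (t (r (u) (f)) (t (k) (f)))) (u))

normal form = (h (t (r (h (f) (u)) (f)) (t (r (u) (f)) (t (k) (f)))) (u))


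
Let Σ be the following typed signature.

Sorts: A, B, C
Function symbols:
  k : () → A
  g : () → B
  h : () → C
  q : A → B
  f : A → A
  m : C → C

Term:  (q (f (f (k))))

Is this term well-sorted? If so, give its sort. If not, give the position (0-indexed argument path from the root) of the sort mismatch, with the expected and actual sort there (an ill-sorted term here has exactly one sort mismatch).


      (k) : A
    (f (k)) : A
  (f (f (k))) : A
(q (f (f (k)))) : B

well-sorted; sort = B


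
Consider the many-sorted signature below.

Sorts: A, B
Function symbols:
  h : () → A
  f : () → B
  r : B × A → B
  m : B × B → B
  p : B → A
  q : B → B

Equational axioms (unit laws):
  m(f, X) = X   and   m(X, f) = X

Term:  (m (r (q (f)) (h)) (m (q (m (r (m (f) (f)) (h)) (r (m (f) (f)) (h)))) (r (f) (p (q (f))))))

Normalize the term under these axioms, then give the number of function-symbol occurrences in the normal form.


size = 19

1. (m (r (q (f)) (h)) (m (q (m (r (m (f) (f)) (h)) (r (m (f) (f)) (h)))) (r (f) (p (q (f))))))  →  (m (r (q (f)) (h)) (m (q (m (r (f) (h)) (r (m (f) (f)) (h)))) (r (f) (p (q (f))))))
2. (m (r (q (f)) (h)) (m (q (m (r (f) (h)) (r (m (f) (f)) (h)))) (r (f) (p (q (f))))))  →  (m (r (q (f)) (h)) (m (q (m (r (f) (h)) (r (f) (h)))) (r (f) (p (q (f))))))
normal form: (m (r (q (f)) (h)) (m (q (m (r (f) (h)) (r (f) (h)))) (r (f) (p (q (f))))))


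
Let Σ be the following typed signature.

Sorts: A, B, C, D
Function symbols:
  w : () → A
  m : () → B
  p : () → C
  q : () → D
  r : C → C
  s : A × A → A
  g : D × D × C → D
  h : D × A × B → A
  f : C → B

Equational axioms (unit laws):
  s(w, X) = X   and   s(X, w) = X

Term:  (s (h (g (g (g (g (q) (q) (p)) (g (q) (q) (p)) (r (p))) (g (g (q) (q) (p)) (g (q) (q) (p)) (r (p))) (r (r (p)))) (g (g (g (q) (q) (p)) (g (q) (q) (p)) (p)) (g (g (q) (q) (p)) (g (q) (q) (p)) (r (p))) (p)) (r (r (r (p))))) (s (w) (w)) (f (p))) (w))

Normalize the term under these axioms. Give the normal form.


1. (s (h (g (g (g (g (q) (q) (p)) (g (q) (q) (p)) (r (p))) (g (g (q) (q) (p)) (g (q) (q) (p)) (r (p))) (r (r (p)))) (g (g (g (q) (q) (p)) (g (q) (q) (p)) (p)) (g (g (q) (q) (p)) (g (q) (q) (p)) (r (p))) (p)) (r (r (r (p))))) (s (w) (w)) (f (p))) (w))  →  (h (g (g (g (g (q) (q) (p)) (g (q) (q) (p)) (r (p))) (g (g (q) (q) (p)) (g (q) (q) (p)) (r (p))) (r (r (p)))) (g (g (g (q) (q) (p)) (g (q) (q) (p)) (p)) (g (g (q) (q) (p)) (g (q) (q) (p)) (r (p))) (p)) (r (r (r (p))))) (s (w) (w)) (f (p)))
2. (h (g (g (g (g (q) (q) (p)) (g (q) (q) (p)) (r (p))) (g (g (q) (q) (p)) (g (q) (q) (p)) (r (p))) (r (r (p)))) (g (g (g (q) (q) (p)) (g (q) (q) (p)) (p)) (g (g (q) (q) (p)) (g (q) (q) (p)) (r (p))) (p)) (r (r (r (p))))) (s (w) (w)) (f (p)))  →  (h (g (g (g (g (q) (q) (p)) (g (q) (q) (p)) (r (p))) (g (g (q) (q) (p)) (g (q) (q) (p)) (r (p))) (r (r (p)))) (g (g (g (q) (q) (p)) (g (q) (q) (p)) (p)) (g (g (q) (q) (p)) (g (q) (q) (p)) (r (p))) (p)) (r (r (r (p))))) (w) (f (p)))

normal form = (h (g (g (g (g (q) (q) (p)) (g (q) (q) (p)) (r (p))) (g (g (q) (q) (p)) (g (q) (q) (p)) (r (p))) (r (r (p)))) (g (g (g (q) (q) (p)) (g (q) (q) (p)) (p)) (g (g (q) (q) (p)) (g (q) (q) (p)) (r (p))) (p)) (r (r (r (p))))) (w) (f (p)))


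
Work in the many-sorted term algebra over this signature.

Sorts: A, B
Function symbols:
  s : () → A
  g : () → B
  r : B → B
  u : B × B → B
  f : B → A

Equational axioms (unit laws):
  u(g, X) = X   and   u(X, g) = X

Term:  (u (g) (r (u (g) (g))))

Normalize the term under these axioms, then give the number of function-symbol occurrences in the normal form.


1. (u (g) (r (u (g) (g))))  →  (r (u (g) (g)))
2. (r (u (g) (g)))  →  (r (g))
normal form: (r (g))

size = 2


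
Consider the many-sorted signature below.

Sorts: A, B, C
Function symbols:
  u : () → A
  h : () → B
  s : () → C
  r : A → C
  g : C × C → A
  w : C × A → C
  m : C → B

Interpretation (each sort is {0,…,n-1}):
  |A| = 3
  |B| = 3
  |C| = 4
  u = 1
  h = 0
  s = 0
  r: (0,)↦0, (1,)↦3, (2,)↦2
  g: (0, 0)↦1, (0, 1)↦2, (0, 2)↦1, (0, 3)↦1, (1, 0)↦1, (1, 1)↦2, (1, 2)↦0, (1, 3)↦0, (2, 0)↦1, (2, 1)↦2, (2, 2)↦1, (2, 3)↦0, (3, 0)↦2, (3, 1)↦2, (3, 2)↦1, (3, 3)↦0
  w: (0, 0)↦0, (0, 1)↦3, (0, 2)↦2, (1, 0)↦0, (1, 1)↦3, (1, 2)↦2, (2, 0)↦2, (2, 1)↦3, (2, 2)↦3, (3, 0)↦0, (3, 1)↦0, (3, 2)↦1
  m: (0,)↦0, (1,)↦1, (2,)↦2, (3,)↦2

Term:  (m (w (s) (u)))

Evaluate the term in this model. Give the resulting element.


value = 2

  s = 0
  u = 1
  (w (s) (u)) = w(0, 1) = 3
  (m (w (s) (u))) = m(3,) = 2


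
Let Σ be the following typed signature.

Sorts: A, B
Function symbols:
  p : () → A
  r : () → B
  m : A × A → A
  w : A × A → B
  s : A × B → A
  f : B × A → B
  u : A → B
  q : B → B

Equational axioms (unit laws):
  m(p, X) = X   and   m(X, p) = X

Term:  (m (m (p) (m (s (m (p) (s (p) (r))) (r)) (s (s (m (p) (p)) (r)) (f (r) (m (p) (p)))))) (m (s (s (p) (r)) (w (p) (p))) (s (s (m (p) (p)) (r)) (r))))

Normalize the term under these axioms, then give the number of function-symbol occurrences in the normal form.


size = 27

1. (m (m (p) (m (s (m (p) (s (p) (r))) (r)) (s (s (m (p) (p)) (r)) (f (r) (m (p) (p)))))) (m (s (s (p) (r)) (w (p) (p))) (s (s (m (p) (p)) (r)) (r))))  →  (m (m (s (m (p) (s (p) (r))) (r)) (s (s (m (p) (p)) (r)) (f (r) (m (p) (p))))) (m (s (s (p) (r)) (w (p) (p))) (s (s (m (p) (p)) (r)) (r))))
2. (m (m (s (m (p) (s (p) (r))) (r)) (s (s (m (p) (p)) (r)) (f (r) (m (p) (p))))) (m (s (s (p) (r)) (w (p) (p))) (s (s (m (p) (p)) (r)) (r))))  →  (m (m (s (s (p) (r)) (r)) (s (s (m (p) (p)) (r)) (f (r) (m (p) (p))))) (m (s (s (p) (r)) (w (p) (p))) (s (s (m (p) (p)) (r)) (r))))
3. (m (m (s (s (p) (r)) (r)) (s (s (m (p) (p)) (r)) (f (r) (m (p) (p))))) (m (s (s (p) (r)) (w (p) (p))) (s (s (m (p) (p)) (r)) (r))))  →  (m (m (s (s (p) (r)) (r)) (s (s (p) (r)) (f (r) (m (p) (p))))) (m (s (s (p) (r)) (w (p) (p))) (s (s (m (p) (p)) (r)) (r))))
4. (m (m (s (s (p) (r)) (r)) (s (s (p) (r)) (f (r) (m (p) (p))))) (m (s (s (p) (r)) (w (p) (p))) (s (s (m (p) (p)) (r)) (r))))  →  (m (m (s (s (p) (r)) (r)) (s (s (p) (r)) (f (r) (p)))) (m (s (s (p) (r)) (w (p) (p))) (s (s (m (p) (p)) (r)) (r))))
5. (m (m (s (s (p) (r)) (r)) (s (s (p) (r)) (f (r) (p)))) (m (s (s (p) (r)) (w (p) (p))) (s (s (m (p) (p)) (r)) (r))))  →  (m (m (s (s (p) (r)) (r)) (s (s (p) (r)) (f (r) (p)))) (m (s (s (p) (r)) (w (p) (p))) (s (s (p) (r)) (r))))
normal form: (m (m (s (s (p) (r)) (r)) (s (s (p) (r)) (f (r) (p)))) (m (s (s (p) (r)) (w (p) (p))) (s (s (p) (r)) (r))))


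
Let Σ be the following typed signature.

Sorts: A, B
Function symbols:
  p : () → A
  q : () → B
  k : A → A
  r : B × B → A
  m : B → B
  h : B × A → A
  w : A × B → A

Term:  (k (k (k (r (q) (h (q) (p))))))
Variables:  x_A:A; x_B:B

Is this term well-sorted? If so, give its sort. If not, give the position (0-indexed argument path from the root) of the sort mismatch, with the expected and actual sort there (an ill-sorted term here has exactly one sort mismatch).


        (q) : B
          (q) : B
          (p) : A
        (h (q) (p)) : A
      (r (q) (h (q) (p))) : ✗ arg 1 at [0, 0, 0, 1] has sort A, expected B

ill-sorted at position [0, 0, 0, 1]: expected B, got A


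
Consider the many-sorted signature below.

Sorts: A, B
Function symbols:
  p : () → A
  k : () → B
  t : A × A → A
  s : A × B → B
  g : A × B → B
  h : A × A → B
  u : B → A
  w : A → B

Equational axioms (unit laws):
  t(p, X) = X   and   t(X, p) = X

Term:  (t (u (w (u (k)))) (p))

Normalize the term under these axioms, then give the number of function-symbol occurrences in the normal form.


size = 4

1. (t (u (w (u (k)))) (p))  →  (u (w (u (k))))
normal form: (u (w (u (k))))


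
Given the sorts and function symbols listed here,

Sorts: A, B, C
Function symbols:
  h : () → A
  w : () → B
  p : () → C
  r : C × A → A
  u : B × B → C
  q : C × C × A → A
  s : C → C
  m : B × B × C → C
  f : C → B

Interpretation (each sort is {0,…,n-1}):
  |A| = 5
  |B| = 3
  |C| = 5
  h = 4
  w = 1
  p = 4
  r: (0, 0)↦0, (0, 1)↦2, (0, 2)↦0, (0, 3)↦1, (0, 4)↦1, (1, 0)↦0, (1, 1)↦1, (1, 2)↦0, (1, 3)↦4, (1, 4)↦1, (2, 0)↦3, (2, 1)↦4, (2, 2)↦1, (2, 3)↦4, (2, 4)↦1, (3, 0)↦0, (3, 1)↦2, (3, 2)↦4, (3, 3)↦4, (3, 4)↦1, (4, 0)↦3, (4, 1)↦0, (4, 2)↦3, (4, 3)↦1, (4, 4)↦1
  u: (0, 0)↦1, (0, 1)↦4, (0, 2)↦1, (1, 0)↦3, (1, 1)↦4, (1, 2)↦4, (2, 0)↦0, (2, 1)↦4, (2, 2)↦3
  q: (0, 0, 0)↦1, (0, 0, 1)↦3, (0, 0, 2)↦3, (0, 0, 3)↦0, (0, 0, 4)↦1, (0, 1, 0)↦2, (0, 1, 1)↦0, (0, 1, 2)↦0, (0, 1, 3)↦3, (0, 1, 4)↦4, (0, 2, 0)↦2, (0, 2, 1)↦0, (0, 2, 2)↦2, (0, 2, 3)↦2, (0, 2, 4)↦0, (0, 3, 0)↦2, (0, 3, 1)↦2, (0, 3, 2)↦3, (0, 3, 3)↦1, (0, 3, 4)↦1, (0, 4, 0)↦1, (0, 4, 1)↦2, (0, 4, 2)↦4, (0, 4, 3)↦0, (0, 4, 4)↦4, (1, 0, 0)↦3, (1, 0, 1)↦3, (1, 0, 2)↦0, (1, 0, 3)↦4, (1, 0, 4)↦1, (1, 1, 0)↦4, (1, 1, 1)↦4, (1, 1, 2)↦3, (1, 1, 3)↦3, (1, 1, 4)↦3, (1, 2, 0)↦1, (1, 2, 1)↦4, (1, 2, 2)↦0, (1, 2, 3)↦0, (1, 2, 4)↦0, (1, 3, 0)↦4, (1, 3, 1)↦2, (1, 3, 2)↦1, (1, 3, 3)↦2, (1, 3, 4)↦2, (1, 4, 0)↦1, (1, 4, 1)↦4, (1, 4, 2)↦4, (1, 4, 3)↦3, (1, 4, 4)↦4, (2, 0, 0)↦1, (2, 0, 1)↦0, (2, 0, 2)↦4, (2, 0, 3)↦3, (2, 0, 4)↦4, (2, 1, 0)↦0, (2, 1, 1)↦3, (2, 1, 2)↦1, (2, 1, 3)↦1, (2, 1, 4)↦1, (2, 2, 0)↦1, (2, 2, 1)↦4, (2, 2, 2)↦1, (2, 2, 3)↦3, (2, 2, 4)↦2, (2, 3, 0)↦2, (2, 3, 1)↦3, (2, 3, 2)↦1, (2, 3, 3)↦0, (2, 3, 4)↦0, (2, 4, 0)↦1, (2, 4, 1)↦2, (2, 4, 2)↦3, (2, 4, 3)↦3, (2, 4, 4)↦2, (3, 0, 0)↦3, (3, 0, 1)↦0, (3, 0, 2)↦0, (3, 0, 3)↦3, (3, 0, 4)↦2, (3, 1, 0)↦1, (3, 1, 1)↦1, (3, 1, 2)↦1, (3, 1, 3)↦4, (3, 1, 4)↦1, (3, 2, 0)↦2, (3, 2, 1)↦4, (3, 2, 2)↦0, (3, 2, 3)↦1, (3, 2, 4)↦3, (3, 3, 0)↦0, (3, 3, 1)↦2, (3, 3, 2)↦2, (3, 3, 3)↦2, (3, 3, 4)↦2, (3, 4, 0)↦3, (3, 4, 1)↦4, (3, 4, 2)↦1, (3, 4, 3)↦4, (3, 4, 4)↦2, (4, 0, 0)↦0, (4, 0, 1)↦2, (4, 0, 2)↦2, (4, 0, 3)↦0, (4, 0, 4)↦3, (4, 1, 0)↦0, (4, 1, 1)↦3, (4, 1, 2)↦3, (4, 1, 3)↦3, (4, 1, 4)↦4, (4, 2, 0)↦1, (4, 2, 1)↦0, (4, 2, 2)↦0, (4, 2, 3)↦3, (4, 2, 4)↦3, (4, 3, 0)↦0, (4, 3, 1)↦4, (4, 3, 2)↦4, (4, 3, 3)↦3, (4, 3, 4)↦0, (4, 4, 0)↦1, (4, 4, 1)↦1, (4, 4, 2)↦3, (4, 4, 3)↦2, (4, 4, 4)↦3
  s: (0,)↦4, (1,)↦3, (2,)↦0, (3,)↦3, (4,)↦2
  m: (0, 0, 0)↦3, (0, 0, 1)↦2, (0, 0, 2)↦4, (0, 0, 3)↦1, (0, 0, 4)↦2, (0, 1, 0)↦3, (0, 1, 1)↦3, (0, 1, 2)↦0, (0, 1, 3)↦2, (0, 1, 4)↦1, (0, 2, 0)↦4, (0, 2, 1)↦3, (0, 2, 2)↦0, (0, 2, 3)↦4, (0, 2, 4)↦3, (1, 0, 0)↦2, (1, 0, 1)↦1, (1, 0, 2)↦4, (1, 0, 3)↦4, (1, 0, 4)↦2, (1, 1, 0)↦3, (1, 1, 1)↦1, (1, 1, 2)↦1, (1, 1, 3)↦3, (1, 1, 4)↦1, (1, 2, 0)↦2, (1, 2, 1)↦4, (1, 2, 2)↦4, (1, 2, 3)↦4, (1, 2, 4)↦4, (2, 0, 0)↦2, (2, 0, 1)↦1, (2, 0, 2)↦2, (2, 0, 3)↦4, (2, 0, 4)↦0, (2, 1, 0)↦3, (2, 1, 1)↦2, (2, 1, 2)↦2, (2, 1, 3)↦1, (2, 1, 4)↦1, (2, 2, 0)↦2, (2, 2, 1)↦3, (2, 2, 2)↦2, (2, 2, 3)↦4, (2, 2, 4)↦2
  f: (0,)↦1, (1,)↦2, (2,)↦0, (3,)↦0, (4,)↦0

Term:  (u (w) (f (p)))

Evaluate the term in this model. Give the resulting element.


  w = 1
  p = 4
  (f (p)) = f(4,) = 0
  (u (w) (f (p))) = u(1, 0) = 3

value = 3


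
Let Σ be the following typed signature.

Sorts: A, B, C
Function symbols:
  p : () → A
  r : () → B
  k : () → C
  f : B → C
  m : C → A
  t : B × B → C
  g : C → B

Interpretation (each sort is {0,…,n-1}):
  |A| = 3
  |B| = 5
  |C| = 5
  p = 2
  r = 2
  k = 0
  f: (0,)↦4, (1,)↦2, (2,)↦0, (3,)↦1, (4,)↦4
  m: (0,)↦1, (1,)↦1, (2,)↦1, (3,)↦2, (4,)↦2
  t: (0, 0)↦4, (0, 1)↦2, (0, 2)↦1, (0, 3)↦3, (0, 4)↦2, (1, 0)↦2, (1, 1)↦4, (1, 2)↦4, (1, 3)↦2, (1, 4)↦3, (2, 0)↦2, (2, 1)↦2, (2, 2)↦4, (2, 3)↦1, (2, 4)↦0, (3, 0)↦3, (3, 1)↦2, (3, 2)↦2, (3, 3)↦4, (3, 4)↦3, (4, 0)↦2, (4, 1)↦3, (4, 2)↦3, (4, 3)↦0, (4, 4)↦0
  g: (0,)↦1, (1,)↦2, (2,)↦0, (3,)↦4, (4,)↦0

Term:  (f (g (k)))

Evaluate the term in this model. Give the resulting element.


value = 2

  k = 0
  (g (k)) = g(0,) = 1
  (f (g (k))) = f(1,) = 2


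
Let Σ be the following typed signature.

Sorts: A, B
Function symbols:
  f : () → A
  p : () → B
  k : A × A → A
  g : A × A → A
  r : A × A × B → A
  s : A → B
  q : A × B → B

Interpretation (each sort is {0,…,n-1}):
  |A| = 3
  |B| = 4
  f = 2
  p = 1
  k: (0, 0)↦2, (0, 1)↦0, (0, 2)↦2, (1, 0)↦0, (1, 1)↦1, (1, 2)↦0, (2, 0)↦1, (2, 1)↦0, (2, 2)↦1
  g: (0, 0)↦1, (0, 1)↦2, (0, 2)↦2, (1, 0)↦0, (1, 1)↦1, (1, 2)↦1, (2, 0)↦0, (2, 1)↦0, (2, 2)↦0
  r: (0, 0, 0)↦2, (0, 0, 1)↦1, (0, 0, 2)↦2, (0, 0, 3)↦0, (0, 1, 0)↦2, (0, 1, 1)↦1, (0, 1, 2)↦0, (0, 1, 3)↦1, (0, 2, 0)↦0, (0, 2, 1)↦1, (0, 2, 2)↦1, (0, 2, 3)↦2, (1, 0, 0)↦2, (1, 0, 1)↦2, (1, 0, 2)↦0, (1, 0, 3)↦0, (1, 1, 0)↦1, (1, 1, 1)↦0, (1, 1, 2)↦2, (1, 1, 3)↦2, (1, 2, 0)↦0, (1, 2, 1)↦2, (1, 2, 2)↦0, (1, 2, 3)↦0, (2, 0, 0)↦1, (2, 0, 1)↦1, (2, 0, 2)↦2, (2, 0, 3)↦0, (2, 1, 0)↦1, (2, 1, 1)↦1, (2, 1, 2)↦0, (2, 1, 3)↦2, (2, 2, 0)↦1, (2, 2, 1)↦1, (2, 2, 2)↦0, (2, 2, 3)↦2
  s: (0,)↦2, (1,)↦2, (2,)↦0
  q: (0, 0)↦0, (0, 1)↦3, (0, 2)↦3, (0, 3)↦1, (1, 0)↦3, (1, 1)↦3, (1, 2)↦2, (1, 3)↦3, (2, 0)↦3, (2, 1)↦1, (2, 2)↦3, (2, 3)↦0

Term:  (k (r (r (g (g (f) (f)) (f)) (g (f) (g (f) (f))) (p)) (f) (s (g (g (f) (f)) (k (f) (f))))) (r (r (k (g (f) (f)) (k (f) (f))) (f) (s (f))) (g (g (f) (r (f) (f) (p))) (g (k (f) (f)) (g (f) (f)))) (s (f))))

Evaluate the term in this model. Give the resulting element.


value = 2

  f = 2
  f = 2
  (g (f) (f)) = g(2, 2) = 0
  f = 2
  (g (g (f) (f)) (f)) = g(0, 2) = 2
  f = 2
  f = 2
  f = 2
  (g (f) (f)) = g(2, 2) = 0
  (g (f) (g (f) (f))) = g(2, 0) = 0
  p = 1
  (r (g (g (f) (f)) (f)) (g (f) (g (f) (f))) (p)) = r(2, 0, 1) = 1
  f = 2
  f = 2
  f = 2
  (g (f) (f)) = g(2, 2) = 0
  f = 2
  f = 2
  (k (f) (f)) = k(2, 2) = 1
  (g (g (f) (f)) (k (f) (f))) = g(0, 1) = 2
  (s (g (g (f) (f)) (k (f) (f)))) = s(2,) = 0
  (r (r (g (g (f) (f)) (f)) (g (f) (g (f) (f))) (p)) (f) (s (g (g (f) (f)) (k (f) (f))))) = r(1, 2, 0) = 0
  f = 2
  f = 2
  (g (f) (f)) = g(2, 2) = 0
  f = 2
  f = 2
  (k (f) (f)) = k(2, 2) = 1
  (k (g (f) (f)) (k (f) (f))) = k(0, 1) = 0
  f = 2
  f = 2
  (s (f)) = s(2,) = 0
  (r (k (g (f) (f)) (k (f) (f))) (f) (s (f))) = r(0, 2, 0) = 0
  f = 2
  f = 2
  f = 2
  p = 1
  (r (f) (f) (p)) = r(2, 2, 1) = 1
  (g (f) (r (f) (f) (p))) = g(2, 1) = 0
  f = 2
  f = 2
  (k (f) (f)) = k(2, 2) = 1
  f = 2
  f = 2
  (g (f) (f)) = g(2, 2) = 0
  (g (k (f) (f)) (g (f) (f))) = g(1, 0) = 0
  (g (g (f) (r (f) (f) (p))) (g (k (f) (f)) (g (f) (f)))) = g(0, 0) = 1
  f = 2
  (s (f)) = s(2,) = 0
  (r (r (k (g (f) (f)) (k (f) (f))) (f) (s (f))) (g (g (f) (r (f) (f) (p))) (g (k (f) (f)) (g (f) (f)))) (s (f))) = r(0, 1, 0) = 2
  (k (r (r (g (g (f) (f)) (f)) (g (f) (g (f) (f))) (p)) (f) (s (g (g (f) (f)) (k (f) (f))))) (r (r (k (g (f) (f)) (k (f) (f))) (f) (s (f))) (g (g (f) (r (f) (f) (p))) (g (k (f) (f)) (g (f) (f)))) (s (f)))) = k(0, 2) = 2


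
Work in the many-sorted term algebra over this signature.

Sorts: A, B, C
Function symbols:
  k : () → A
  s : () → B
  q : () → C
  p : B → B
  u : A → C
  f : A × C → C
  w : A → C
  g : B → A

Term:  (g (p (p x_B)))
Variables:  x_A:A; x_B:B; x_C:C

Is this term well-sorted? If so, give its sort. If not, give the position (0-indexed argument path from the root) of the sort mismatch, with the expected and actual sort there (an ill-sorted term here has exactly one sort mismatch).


well-sorted; sort = A

      x_B : B
    (p x_B) : B
  (p (p x_B)) : B
(g (p (p x_B))) : A


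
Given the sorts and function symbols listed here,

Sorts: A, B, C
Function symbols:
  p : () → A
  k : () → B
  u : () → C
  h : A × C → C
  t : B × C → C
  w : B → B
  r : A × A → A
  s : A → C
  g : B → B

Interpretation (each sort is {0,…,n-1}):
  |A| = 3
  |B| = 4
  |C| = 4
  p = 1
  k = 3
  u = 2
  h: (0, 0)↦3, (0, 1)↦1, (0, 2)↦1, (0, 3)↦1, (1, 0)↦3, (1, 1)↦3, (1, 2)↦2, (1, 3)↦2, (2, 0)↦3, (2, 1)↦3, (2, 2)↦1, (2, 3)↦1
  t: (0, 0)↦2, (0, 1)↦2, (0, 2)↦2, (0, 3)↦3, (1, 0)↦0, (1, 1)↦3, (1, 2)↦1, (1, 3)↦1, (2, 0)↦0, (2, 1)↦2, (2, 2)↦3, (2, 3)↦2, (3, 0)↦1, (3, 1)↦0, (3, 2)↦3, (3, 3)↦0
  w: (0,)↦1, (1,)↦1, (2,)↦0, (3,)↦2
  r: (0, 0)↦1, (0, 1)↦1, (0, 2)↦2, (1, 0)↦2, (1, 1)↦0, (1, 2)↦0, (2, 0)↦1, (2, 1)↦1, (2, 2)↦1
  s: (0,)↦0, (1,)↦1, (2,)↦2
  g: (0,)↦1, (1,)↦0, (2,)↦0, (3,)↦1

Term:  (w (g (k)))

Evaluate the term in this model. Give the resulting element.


value = 1

  k = 3
  (g (k)) = g(3,) = 1
  (w (g (k))) = w(1,) = 1


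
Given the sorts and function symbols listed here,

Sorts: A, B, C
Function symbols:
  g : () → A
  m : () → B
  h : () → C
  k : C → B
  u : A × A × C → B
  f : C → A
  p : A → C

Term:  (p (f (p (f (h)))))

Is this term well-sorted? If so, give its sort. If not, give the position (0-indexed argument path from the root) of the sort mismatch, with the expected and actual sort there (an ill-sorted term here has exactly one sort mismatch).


        (h) : C
      (f (h)) : A
    (p (f (h))) : C
  (f (p (f (h)))) : A
(p (f (p (f (h))))) : C

well-sorted; sort = C


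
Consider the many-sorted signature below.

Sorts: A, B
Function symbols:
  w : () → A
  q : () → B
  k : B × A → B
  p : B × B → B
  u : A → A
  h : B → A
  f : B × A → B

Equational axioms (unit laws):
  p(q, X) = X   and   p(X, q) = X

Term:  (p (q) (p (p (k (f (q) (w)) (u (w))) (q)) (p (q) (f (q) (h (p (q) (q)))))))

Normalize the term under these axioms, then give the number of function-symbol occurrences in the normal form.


1. (p (q) (p (p (k (f (q) (w)) (u (w))) (q)) (p (q) (f (q) (h (p (q) (q)))))))  →  (p (p (k (f (q) (w)) (u (w))) (q)) (p (q) (f (q) (h (p (q) (q))))))
2. (p (p (k (f (q) (w)) (u (w))) (q)) (p (q) (f (q) (h (p (q) (q))))))  →  (p (k (f (q) (w)) (u (w))) (p (q) (f (q) (h (p (q) (q))))))
3. (p (k (f (q) (w)) (u (w))) (p (q) (f (q) (h (p (q) (q))))))  →  (p (k (f (q) (w)) (u (w))) (f (q) (h (p (q) (q)))))
4. (p (k (f (q) (w)) (u (w))) (f (q) (h (p (q) (q)))))  →  (p (k (f (q) (w)) (u (w))) (f (q) (h (q))))
normal form: (p (k (f (q) (w)) (u (w))) (f (q) (h (q))))

size = 11


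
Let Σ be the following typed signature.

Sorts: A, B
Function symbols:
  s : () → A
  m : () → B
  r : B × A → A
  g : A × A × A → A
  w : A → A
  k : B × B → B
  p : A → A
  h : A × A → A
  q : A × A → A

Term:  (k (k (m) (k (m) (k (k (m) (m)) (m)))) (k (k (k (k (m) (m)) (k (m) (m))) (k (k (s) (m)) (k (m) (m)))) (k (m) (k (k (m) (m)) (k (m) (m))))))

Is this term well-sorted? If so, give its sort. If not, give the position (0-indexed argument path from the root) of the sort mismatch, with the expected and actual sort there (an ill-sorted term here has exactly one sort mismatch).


ill-sorted at position [1, 0, 1, 0, 0]: expected B, got A

    (m) : B
      (m) : B
          (m) : B
          (m) : B
        (k (m) (m)) : B
        (m) : B
      (k (k (m) (m)) (m)) : B
    (k (m) (k (k (m) (m)) (m))) : B
  (k (m) (k (m) (k (k (m) (m)) (m)))) : B
          (m) : B
          (m) : B
        (k (m) (m)) : B
          (m) : B
          (m) : B
        (k (m) (m)) : B
      (k (k (m) (m)) (k (m) (m))) : B
          (s) : A
          (m) : B
        (k (s) (m)) : ✗ arg 0 at [1, 0, 1, 0, 0] has sort A, expected B
          (m) : B
          (m) : B
        (k (m) (m)) : B
      (m) : B
          (m) : B
          (m) : B
        (k (m) (m)) : B
          (m) : B
          (m) : B
        (k (m) (m)) : B
      (k (k (m) (m)) (k (m) (m))) : B
    (k (m) (k (k (m) (m)) (k (m) (m)))) : B


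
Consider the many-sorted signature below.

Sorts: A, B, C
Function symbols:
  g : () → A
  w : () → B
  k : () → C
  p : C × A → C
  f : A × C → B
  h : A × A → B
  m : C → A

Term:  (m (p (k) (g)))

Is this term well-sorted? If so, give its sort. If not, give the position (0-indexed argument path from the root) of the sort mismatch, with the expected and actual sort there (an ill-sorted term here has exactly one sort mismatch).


    (k) : C
    (g) : A
  (p (k) (g)) : C
(m (p (k) (g))) : A

well-sorted; sort = A


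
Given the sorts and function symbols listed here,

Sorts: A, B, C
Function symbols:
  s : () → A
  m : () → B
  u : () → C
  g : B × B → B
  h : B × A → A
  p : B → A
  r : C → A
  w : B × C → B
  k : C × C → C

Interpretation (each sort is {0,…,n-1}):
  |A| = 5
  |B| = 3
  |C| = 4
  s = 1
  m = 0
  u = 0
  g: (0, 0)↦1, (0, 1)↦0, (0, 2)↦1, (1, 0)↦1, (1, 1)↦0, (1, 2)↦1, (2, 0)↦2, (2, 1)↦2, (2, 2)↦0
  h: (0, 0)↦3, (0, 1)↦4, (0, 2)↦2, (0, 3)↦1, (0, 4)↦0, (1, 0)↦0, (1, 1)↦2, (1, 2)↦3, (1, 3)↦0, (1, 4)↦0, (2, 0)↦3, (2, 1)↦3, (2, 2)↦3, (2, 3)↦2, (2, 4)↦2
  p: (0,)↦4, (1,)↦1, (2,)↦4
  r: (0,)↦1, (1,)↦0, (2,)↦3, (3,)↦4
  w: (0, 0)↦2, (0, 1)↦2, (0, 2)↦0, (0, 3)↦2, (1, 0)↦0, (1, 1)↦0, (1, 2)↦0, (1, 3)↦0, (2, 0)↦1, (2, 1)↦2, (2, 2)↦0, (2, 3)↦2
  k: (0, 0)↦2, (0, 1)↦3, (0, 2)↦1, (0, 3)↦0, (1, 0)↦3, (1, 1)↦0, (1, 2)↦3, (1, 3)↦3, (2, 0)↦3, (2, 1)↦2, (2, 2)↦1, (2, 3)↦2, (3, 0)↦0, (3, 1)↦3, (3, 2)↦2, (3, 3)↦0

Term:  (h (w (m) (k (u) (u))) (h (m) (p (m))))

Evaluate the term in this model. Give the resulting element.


  m = 0
  u = 0
  u = 0
  (k (u) (u)) = k(0, 0) = 2
  (w (m) (k (u) (u))) = w(0, 2) = 0
  m = 0
  m = 0
  (p (m)) = p(0,) = 4
  (h (m) (p (m))) = h(0, 4) = 0
  (h (w (m) (k (u) (u))) (h (m) (p (m)))) = h(0, 0) = 3

value = 3
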